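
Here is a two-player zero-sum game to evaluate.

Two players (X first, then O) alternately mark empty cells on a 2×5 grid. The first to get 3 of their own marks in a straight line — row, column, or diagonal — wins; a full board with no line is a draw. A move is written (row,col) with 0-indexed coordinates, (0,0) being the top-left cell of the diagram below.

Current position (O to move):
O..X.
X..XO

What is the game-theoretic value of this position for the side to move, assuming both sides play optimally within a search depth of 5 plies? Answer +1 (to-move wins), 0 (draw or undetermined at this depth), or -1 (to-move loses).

value(O..X./X..XO, O) = 0

p1 O@[O..X./X..XO]: (0,1)[OO.X./X..XO]+0* (0,2)[O.OX./X..XO]+0 (0,4)[O..XO/X..XO]+0 (1,1)[O..X./XO.XO]-1 (1,2)[O..X./X.OXO]-1
p2 X@[OO.X./X..XO]: (0,2)[OOXX./X..XO]+0* (0,4)[OO.XX/X..XO]-1 (1,1)[OO.X./XX.XO]-1 (1,2)[OO.X./X.XXO]-1
p3 O@[OOXX./X..XO]: (0,4)[OOXXO/X..XO]+0* (1,1)[OOXX./XO.XO]-1 (1,2)[OOXX./X.OXO]-1
p4 X@[OOXXO/X..XO]: (1,1)[OOXXO/XX.XO]+0* (1,2)[OOXXO/X.XXO]+0
p5 O@[OOXXO/XX.XO]: (1,2)[OOXXO/XXOXO]+0*
p6 X@[OOXXO/XXOXO] terminal +0; root [O..X./X..XO] d5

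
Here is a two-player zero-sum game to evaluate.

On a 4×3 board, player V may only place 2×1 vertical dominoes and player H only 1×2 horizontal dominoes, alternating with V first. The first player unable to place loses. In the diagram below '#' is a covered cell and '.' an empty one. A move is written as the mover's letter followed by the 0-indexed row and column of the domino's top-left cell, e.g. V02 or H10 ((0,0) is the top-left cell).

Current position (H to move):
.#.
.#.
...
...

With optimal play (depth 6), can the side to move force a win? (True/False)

p1 H@[.#./.#./.../...]: H20[.#./.#./##./...]-1* H21[.#./.#./.##/...]-1 H30[.#./.#./.../##.]-1 H31[.#./.#./.../.##]-1
p2 V@[.#./.#./##./...]: V00[##./##./##./...]+1* V02[.##/.##/##./...]+1 V12[.#./.##/###/...]+1 V22[.#./.#./###/..#]+1
p3 H@[##./##./##./...]: H30[##./##./##./##.]-1* H31[##./##./##./.##]-1
p4 V@[##./##./##./##.]: V02[###/###/##./##.]+1* V12[##./###/###/##.]+1 V22[##./##./###/###]+1
p5 H@[###/###/##./##.] terminal -1; root [.#./.#./.../...] d6

H winning at [.#./.#./.../...]: False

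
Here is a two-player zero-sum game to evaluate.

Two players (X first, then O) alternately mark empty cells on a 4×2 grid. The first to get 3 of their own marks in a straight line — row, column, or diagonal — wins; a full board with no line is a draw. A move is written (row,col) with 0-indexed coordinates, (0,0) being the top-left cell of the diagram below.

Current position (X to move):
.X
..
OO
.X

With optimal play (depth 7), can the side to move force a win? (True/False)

X winning at [.X/../OO/.X]: False

p1 X@[.X/../OO/.X]: (0,0)[XX/../OO/.X]+0* (1,0)[.X/X./OO/.X]+0 (1,1)[.X/.X/OO/.X]-1 (3,0)[.X/../OO/XX]+0
p2 O@[XX/../OO/.X]: (1,0)[XX/O./OO/.X]+0* (1,1)[XX/.O/OO/.X]+0 (3,0)[XX/../OO/OX]+0
p3 X@[XX/O./OO/.X]: (1,1)[XX/OX/OO/.X]-1 (3,0)[XX/O./OO/XX]+0*
p4 O@[XX/O./OO/XX]: (1,1)[XX/OO/OO/XX]+0*
p5 X@[XX/OO/OO/XX] terminal +0; root [.X/../OO/.X] d7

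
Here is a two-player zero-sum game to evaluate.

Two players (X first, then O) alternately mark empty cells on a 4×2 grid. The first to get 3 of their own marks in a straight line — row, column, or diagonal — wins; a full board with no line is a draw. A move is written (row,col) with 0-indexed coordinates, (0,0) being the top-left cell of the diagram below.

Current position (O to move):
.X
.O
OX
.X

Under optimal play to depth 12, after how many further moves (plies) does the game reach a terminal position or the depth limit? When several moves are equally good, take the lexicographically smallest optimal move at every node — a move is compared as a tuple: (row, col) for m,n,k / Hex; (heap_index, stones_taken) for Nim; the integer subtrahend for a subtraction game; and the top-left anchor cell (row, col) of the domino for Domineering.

PV length from [.X/.O/OX/.X]: 3 plies

ply 1, O at .X/.O/OX/.X | (0,0)=+0→OX/.O/OX/.X; (1,0)=+1→.X/OO/OX/.X*; (3,0)=+0→.X/.O/OX/OX
ply 2, X at .X/OO/OX/.X | (0,0)=-1→XX/OO/OX/.X*; (3,0)=-1→.X/OO/OX/XX
ply 3, O at XX/OO/OX/.X | (3,0)=+1→XX/OO/OX/OX*
ply 4: XX/OO/OX/OX is terminal -1 (X); from .X/.O/OX/.X depth 12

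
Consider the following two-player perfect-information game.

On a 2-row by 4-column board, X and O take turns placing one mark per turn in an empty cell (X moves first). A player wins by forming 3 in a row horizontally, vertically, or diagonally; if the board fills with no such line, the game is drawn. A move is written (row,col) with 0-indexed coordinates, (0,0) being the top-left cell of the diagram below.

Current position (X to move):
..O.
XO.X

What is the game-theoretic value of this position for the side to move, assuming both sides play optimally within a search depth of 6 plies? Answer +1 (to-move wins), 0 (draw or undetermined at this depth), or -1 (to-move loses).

ply 1, X at ..O./XO.X | (0,0)=+0→X.O./XO.X*; (0,1)=+0→.XO./XO.X; (0,3)=+0→..OX/XO.X; (1,2)=-1→..O./XOXX
ply 2, O at X.O./XO.X | (0,1)=+0→XOO./XO.X*; (0,3)=+0→X.OO/XO.X; (1,2)=+0→X.O./XOOX
ply 3, X at XOO./XO.X | (0,3)=+0→XOOX/XO.X*; (1,2)=-1→XOO./XOXX
ply 4, O at XOOX/XO.X | (1,2)=+0→XOOX/XOOX*
ply 5: XOOX/XOOX is terminal +0 (X); from ..O./XO.X depth 6

value(..O./XO.X, X) = 0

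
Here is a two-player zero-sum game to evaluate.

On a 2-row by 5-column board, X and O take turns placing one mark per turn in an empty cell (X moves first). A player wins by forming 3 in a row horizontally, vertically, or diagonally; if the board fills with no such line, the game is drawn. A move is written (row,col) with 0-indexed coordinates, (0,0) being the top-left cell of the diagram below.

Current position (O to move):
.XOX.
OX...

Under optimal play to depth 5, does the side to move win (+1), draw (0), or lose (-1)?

ply 1, O at .XOX./OX... | (0,0)=+0→OXOX./OX...*; (0,4)=+0→.XOXO/OX...; (1,2)=+0→.XOX./OXO..; (1,3)=+0→.XOX./OX.O.; (1,4)=+0→.XOX./OX..O
ply 2, X at OXOX./OX... | (0,4)=+0→OXOXX/OX...*; (1,2)=+0→OXOX./OXX..; (1,3)=+0→OXOX./OX.X.; (1,4)=+0→OXOX./OX..X
ply 3, O at OXOXX/OX... | (1,2)=+0→OXOXX/OXO..*; (1,3)=+0→OXOXX/OX.O.; (1,4)=+0→OXOXX/OX..O
ply 4, X at OXOXX/OXO.. | (1,3)=+0→OXOXX/OXOX.*; (1,4)=+0→OXOXX/OXO.X
ply 5, O at OXOXX/OXOX. | (1,4)=+0→OXOXX/OXOXO*
ply 6: OXOXX/OXOXO is terminal +0 (X); from .XOX./OX... depth 5

value(.XOX./OX..., O) = 0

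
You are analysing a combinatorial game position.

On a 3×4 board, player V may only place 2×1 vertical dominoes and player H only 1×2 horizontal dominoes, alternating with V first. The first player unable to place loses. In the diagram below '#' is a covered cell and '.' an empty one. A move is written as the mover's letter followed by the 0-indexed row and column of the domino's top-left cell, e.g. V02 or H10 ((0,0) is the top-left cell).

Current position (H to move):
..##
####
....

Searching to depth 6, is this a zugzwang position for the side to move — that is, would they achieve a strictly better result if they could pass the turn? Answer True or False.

[..##/####/....] H move#1: H00:+1/####/####/....*, H20:+1/..##/####/##.., H21:+1/..##/####/.##., H22:+1/..##/####/..##
[####/####/....] end (terminal -1, V#2); searched ..##/####/.... to 6
if H skipped the turn, V would face:
~ [..##/####/....] end (terminal -1, V#1); searched ..##/####/.... to 6
compare (H): move=+1 vs pass=+1

zugzwang(..##/####/...., H) = False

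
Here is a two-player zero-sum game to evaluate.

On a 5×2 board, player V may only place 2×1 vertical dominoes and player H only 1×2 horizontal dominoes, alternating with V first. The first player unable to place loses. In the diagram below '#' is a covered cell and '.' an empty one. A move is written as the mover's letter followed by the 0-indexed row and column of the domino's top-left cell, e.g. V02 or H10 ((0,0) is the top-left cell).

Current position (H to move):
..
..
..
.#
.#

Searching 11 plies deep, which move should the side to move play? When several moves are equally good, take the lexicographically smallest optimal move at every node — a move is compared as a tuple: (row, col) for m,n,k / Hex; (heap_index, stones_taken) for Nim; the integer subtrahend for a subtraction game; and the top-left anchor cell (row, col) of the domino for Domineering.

H's best at [../../../.#/.#]: H10

p1 H@[../../../.#/.#]: H00[##/../../.#/.#]-1 H10[../##/../.#/.#]+1* H20[../../##/.#/.#]-1
p2 V@[../##/../.#/.#]: V20[../##/#./##/.#]-1* V30[../##/../##/##]-1
p3 H@[../##/#./##/.#]: H00[##/##/#./##/.#]+1*
p4 V@[##/##/#./##/.#] terminal -1; root [../../../.#/.#] d11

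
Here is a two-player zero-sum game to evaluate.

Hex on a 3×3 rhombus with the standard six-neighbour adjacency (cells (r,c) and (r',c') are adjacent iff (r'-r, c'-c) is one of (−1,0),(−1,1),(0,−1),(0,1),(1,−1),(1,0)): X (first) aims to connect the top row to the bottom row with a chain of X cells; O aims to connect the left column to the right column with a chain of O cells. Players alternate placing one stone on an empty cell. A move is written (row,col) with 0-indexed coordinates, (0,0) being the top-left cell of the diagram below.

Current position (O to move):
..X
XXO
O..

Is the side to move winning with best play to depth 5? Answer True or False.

ply 1, O at ..X/XXO/O.. | (0,0)=-1→O.X/XXO/O..; (0,1)=-1→.OX/XXO/O..; (2,1)=+1→..X/XXO/OO.*; (2,2)=-1→..X/XXO/O.O
ply 2: ..X/XXO/OO. is terminal -1 (X); from ..X/XXO/O.. depth 5

O winning at [..X/XXO/O..]: True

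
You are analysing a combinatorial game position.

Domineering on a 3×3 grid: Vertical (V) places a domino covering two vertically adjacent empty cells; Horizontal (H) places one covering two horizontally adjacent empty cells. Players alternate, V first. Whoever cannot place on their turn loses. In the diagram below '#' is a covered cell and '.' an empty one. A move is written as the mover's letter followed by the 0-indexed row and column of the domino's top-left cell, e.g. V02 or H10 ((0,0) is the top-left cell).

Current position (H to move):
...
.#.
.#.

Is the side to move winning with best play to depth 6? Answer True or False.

H winning at [.../.#./.#.]: False

p1 H@[.../.#./.#.]: H00[##./.#./.#.]-1* H01[.##/.#./.#.]-1
p2 V@[##./.#./.#.]: V02[###/.##/.#.]+1* V10[##./##./##.]+1 V12[##./.##/.##]+1
p3 H@[###/.##/.#.] terminal -1; root [.../.#./.#.] d6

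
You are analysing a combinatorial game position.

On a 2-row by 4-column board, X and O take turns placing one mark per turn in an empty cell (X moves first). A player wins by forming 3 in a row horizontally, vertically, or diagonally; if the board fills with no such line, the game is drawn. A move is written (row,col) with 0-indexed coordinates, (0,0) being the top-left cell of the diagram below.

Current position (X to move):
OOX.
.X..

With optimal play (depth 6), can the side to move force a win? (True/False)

p1 X@[OOX./.X..]: (0,3)[OOXX/.X..]+0 (1,0)[OOX./XX..]+0 (1,2)[OOX./.XX.]+1* (1,3)[OOX./.X.X]+0
p2 O@[OOX./.XX.]: (0,3)[OOXO/.XX.]-1* (1,0)[OOX./OXX.]-1 (1,3)[OOX./.XXO]-1
p3 X@[OOXO/.XX.]: (1,0)[OOXO/XXX.]+1* (1,3)[OOXO/.XXX]+1
p4 O@[OOXO/XXX.] terminal -1; root [OOX./.X..] d6

X winning at [OOX./.X..]: True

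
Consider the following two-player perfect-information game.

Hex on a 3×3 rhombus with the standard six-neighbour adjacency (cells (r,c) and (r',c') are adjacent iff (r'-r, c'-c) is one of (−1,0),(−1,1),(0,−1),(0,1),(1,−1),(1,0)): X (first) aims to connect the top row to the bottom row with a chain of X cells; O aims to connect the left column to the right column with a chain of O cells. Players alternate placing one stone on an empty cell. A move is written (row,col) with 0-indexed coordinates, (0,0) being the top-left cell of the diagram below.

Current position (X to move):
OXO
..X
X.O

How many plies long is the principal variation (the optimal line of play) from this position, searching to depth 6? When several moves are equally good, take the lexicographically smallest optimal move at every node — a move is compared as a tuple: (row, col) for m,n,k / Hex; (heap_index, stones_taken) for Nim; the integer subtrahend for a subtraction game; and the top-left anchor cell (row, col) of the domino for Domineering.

PV length from [OXO/..X/X.O]: 1 ply

p1 X@[OXO/..X/X.O]: (1,0)[OXO/X.X/X.O]+1* (1,1)[OXO/.XX/X.O]+1 (2,1)[OXO/..X/XXO]+1
p2 O@[OXO/X.X/X.O] terminal -1; root [OXO/..X/X.O] d6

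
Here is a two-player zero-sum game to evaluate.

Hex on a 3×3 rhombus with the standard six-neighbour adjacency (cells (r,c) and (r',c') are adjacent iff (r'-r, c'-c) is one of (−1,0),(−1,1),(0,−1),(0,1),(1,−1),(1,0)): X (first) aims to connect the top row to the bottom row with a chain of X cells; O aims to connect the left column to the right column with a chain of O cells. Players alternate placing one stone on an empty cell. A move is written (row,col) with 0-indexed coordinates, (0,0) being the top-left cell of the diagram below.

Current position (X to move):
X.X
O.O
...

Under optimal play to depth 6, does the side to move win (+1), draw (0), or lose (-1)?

value(X.X/O.O/..., X) = +1

ply 1, X at X.X/O.O/... | (0,1)=-1→XXX/O.O/...; (1,1)=+1→X.X/OXO/...*; (2,0)=-1→X.X/O.O/X..; (2,1)=-1→X.X/O.O/.X.; (2,2)=-1→X.X/O.O/..X
ply 2, O at X.X/OXO/... | (0,1)=-1→XOX/OXO/...*; (2,0)=-1→X.X/OXO/O..; (2,1)=-1→X.X/OXO/.O.; (2,2)=-1→X.X/OXO/..O
ply 3, X at XOX/OXO/... | (2,0)=+1→XOX/OXO/X..*; (2,1)=+1→XOX/OXO/.X.; (2,2)=+1→XOX/OXO/..X
ply 4: XOX/OXO/X.. is terminal -1 (O); from X.X/O.O/... depth 6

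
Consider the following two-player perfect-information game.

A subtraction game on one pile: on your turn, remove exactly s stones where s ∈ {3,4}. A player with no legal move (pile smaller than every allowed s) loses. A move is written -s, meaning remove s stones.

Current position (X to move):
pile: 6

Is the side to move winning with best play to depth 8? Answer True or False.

p1 X@[6]: -3[3]-1 -4[2]+1*
p2 O@[2] terminal -1; root [6] d8

X winning at [6]: True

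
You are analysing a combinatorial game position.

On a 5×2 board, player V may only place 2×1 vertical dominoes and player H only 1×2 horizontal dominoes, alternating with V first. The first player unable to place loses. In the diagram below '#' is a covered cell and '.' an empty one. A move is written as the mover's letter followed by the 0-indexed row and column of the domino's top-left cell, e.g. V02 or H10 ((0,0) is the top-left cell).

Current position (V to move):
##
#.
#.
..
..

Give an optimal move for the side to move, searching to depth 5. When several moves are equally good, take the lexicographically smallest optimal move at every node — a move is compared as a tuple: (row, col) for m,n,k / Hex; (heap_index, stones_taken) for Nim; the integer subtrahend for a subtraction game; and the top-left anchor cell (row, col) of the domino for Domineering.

V's best at [##/#./#./../..]: V30

p1 V@[##/#./#./../..]: V11[##/##/##/../..]-1 V21[##/#./##/.#/..]-1 V30[##/#./#./#./#.]+1* V31[##/#./#./.#/.#]+1
p2 H@[##/#./#./#./#.] terminal -1; root [##/#./#./../..] d5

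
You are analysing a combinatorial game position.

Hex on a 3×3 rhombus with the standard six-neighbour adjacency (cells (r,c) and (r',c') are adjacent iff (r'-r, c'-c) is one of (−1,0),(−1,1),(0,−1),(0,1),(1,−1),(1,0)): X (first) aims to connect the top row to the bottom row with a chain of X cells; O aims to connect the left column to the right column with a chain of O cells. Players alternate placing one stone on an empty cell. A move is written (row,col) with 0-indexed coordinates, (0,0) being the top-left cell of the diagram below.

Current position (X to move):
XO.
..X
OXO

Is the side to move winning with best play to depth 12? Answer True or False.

p1 X@[XO./..X/OXO]: (0,2)[XOX/..X/OXO]+1* (1,0)[XO./X.X/OXO]+1 (1,1)[XO./.XX/OXO]+1
p2 O@[XOX/..X/OXO] terminal -1; root [XO./..X/OXO] d12

X winning at [XO./..X/OXO]: True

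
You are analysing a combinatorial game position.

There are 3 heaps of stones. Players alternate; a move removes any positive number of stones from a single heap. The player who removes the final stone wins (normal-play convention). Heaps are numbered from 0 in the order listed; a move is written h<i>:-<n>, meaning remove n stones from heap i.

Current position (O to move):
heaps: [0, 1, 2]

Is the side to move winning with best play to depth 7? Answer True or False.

O winning at [(0,1,2)]: True

ply 1, O at (0,1,2) | h1:-1=-1→(0,0,2); h2:-1=+1→(0,1,1)*; h2:-2=-1→(0,1,0)
ply 2, X at (0,1,1) | h1:-1=-1→(0,0,1)*; h2:-1=-1→(0,1,0)
ply 3, O at (0,0,1) | h2:-1=+1→(0,0,0)*
ply 4: (0,0,0) is terminal -1 (X); from (0,1,2) depth 7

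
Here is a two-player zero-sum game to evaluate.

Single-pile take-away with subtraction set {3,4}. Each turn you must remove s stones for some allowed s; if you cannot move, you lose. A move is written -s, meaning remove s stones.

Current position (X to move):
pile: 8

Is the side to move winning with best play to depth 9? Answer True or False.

p1 X@[8]: -3[5]-1* -4[4]-1
p2 O@[5]: -3[2]+1* -4[1]+1
p3 X@[2] terminal -1; root [8] d9

X winning at [8]: False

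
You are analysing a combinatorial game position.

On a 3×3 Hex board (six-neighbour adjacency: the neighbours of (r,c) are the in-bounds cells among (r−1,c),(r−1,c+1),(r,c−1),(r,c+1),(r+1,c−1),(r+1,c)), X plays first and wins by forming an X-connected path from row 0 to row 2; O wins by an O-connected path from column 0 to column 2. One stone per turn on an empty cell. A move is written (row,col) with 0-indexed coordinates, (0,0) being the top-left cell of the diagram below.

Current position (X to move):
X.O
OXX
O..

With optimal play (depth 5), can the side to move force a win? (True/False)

p1 X@[X.O/OXX/O..]: (0,1)[XXO/OXX/O..]+1* (2,1)[X.O/OXX/OX.]-1 (2,2)[X.O/OXX/O.X]-1
p2 O@[XXO/OXX/O..]: (2,1)[XXO/OXX/OO.]-1* (2,2)[XXO/OXX/O.O]-1
p3 X@[XXO/OXX/OO.]: (2,2)[XXO/OXX/OOX]+1*
p4 O@[XXO/OXX/OOX] terminal -1; root [X.O/OXX/O..] d5

X winning at [X.O/OXX/O..]: True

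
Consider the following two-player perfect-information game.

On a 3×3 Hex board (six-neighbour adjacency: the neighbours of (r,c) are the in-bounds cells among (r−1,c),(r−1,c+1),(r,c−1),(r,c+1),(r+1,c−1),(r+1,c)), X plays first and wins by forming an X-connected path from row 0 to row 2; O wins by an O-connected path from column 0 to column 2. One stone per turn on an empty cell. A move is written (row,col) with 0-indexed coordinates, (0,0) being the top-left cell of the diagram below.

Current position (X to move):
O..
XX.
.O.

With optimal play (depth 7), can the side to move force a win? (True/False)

X winning at [O../XX./.O.]: True

[O../XX./.O.] X move#1: (0,1):-1/OX./XX./.O., (0,2):-1/O.X/XX./.O., (1,2):+1/O../XXX/.O.*, (2,0):+1/O../XX./XO., (2,2):+1/O../XX./.OX
[O../XXX/.O.] O move#2: (0,1):-1/OO./XXX/.O.*, (0,2):-1/O.O/XXX/.O., (2,0):-1/O../XXX/OO., (2,2):-1/O../XXX/.OO
[OO./XXX/.O.] X move#3: (0,2):+1/OOX/XXX/.O.*, (2,0):-1/OO./XXX/XO., (2,2):-1/OO./XXX/.OX
[OOX/XXX/.O.] O move#4: (2,0):-1/OOX/XXX/OO.*, (2,2):-1/OOX/XXX/.OO
[OOX/XXX/OO.] X move#5: (2,2):+1/OOX/XXX/OOX*
[OOX/XXX/OOX] end (terminal -1, O#6); searched O../XX./.O. to 7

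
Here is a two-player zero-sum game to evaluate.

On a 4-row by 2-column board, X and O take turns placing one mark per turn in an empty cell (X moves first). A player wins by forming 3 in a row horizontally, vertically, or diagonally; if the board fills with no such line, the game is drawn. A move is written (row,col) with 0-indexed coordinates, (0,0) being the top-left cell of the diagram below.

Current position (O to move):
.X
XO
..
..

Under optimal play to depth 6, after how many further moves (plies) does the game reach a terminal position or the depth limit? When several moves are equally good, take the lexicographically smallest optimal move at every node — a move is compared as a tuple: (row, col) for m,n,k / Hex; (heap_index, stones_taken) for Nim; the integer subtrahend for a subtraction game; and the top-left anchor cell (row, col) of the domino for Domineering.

PV length from [.X/XO/../..]: 5 plies

ply 1, O at .X/XO/../.. | (0,0)=+0→OX/XO/../..*; (2,0)=+0→.X/XO/O./..; (2,1)=+0→.X/XO/.O/..; (3,0)=+0→.X/XO/../O.; (3,1)=+0→.X/XO/../.O
ply 2, X at OX/XO/../.. | (2,0)=+0→OX/XO/X./..*; (2,1)=+0→OX/XO/.X/..; (3,0)=+0→OX/XO/../X.; (3,1)=+0→OX/XO/../.X
ply 3, O at OX/XO/X./.. | (2,1)=-1→OX/XO/XO/..; (3,0)=+0→OX/XO/X./O.*; (3,1)=-1→OX/XO/X./.O
ply 4, X at OX/XO/X./O. | (2,1)=+0→OX/XO/XX/O.*; (3,1)=+0→OX/XO/X./OX
ply 5, O at OX/XO/XX/O. | (3,1)=+0→OX/XO/XX/OO*
ply 6: OX/XO/XX/OO is terminal +0 (X); from .X/XO/../.. depth 6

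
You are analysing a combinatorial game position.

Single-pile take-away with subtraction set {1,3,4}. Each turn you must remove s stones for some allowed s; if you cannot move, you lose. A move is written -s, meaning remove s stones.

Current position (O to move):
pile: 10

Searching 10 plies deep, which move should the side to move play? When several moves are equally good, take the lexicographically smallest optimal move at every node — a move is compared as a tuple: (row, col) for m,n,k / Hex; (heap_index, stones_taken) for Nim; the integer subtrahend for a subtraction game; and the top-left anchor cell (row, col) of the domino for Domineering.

O's best at [10]: -1

p1 O@[10]: -1[9]+1* -3[7]+1 -4[6]-1
p2 X@[9]: -1[8]-1* -3[6]-1 -4[5]-1
p3 O@[8]: -1[7]+1* -3[5]-1 -4[4]-1
p4 X@[7]: -1[6]-1* -3[4]-1 -4[3]-1
p5 O@[6]: -1[5]-1 -3[3]-1 -4[2]+1*
p6 X@[2]: -1[1]-1*
p7 O@[1]: -1[0]+1*
p8 X@[0] terminal -1; root [10] d10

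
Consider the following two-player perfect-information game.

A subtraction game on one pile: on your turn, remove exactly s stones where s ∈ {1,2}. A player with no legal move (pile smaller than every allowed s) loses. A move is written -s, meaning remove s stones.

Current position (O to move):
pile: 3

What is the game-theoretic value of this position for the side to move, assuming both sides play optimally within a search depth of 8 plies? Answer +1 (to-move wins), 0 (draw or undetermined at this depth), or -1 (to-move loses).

p1 O@[3]: -1[2]-1* -2[1]-1
p2 X@[2]: -1[1]-1 -2[0]+1*
p3 O@[0] terminal -1; root [3] d8

value(3, O) = -1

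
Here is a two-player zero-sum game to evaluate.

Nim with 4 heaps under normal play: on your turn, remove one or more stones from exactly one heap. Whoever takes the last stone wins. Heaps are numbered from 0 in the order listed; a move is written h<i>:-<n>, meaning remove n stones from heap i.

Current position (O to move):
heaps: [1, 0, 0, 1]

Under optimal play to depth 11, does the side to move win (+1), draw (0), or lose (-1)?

p1 O@[(1,0,0,1)]: h0:-1[(0,0,0,1)]-1* h3:-1[(1,0,0,0)]-1
p2 X@[(0,0,0,1)]: h3:-1[(0,0,0,0)]+1*
p3 O@[(0,0,0,0)] terminal -1; root [(1,0,0,1)] d11

value((1,0,0,1), O) = -1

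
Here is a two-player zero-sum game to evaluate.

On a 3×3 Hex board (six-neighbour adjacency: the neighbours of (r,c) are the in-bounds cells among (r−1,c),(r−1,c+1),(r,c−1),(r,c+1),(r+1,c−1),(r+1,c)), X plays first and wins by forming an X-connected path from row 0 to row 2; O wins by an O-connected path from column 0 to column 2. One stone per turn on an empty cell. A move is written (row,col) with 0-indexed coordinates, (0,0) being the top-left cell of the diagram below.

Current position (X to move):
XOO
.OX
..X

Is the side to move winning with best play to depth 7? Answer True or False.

ply 1, X at XOO/.OX/..X | (1,0)=-1→XOO/XOX/..X*; (2,0)=-1→XOO/.OX/X.X; (2,1)=-1→XOO/.OX/.XX
ply 2, O at XOO/XOX/..X | (2,0)=+1→XOO/XOX/O.X*; (2,1)=-1→XOO/XOX/.OX
ply 3: XOO/XOX/O.X is terminal -1 (X); from XOO/.OX/..X depth 7

X winning at [XOO/.OX/..X]: False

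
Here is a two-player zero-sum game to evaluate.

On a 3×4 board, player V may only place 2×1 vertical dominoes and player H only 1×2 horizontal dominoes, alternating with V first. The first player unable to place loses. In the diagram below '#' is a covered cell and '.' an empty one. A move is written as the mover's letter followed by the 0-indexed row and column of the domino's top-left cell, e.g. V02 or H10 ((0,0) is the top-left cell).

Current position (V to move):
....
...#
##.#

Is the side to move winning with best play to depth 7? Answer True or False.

V winning at [..../...#/##.#]: True

p1 V@[..../...#/##.#]: V00[#.../#..#/##.#]-1 V01[.#../.#.#/##.#]+1* V02[..#./..##/##.#]-1 V12[..../..##/####]-1
p2 H@[.#../.#.#/##.#]: H02[.###/.#.#/##.#]-1*
p3 V@[.###/.#.#/##.#]: V00[####/##.#/##.#]+1* V12[.###/.###/####]+1
p4 H@[####/##.#/##.#] terminal -1; root [..../...#/##.#] d7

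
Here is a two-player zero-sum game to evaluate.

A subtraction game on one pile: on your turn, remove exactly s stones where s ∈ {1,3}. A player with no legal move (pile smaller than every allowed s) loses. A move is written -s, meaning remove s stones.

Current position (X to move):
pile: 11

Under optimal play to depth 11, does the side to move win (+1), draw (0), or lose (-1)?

ply 1, X at 11 | -1=+1→10*; -3=+1→8
ply 2, O at 10 | -1=-1→9*; -3=-1→7
ply 3, X at 9 | -1=+1→8*; -3=+1→6
ply 4, O at 8 | -1=-1→7*; -3=-1→5
ply 5, X at 7 | -1=+1→6*; -3=+1→4
ply 6, O at 6 | -1=-1→5*; -3=-1→3
ply 7, X at 5 | -1=+1→4*; -3=+1→2
ply 8, O at 4 | -1=-1→3*; -3=-1→1
ply 9, X at 3 | -1=+1→2*; -3=+1→0
ply 10, O at 2 | -1=-1→1*
ply 11, X at 1 | -1=+1→0*
ply 12: 0 is terminal -1 (O); from 11 depth 11

value(11, X) = +1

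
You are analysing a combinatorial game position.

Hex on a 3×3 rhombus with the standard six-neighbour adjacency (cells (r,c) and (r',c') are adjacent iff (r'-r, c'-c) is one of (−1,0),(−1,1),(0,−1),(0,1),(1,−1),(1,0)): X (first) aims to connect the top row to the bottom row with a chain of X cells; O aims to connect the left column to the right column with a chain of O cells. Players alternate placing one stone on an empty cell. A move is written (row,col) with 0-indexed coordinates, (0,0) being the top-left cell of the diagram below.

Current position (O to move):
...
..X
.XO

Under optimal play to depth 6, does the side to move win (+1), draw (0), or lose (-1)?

[.../..X/.XO] O move#1: (0,0):-1/O../..X/.XO*, (0,1):-1/.O./..X/.XO, (0,2):-1/..O/..X/.XO, (1,0):-1/.../O.X/.XO, (1,1):-1/.../.OX/.XO, (2,0):-1/.../..X/OXO
[O../..X/.XO] X move#2: (0,1):+1/OX./..X/.XO*, (0,2):+1/O.X/..X/.XO, (1,0):+1/O../X.X/.XO, (1,1):+1/O../.XX/.XO, (2,0):+1/O../..X/XXO
[OX./..X/.XO] O move#3: (0,2):-1/OXO/..X/.XO*, (1,0):-1/OX./O.X/.XO, (1,1):-1/OX./.OX/.XO, (2,0):-1/OX./..X/OXO
[OXO/..X/.XO] X move#4: (1,0):+1/OXO/X.X/.XO*, (1,1):+1/OXO/.XX/.XO, (2,0):+1/OXO/..X/XXO
[OXO/X.X/.XO] O move#5: (1,1):-1/OXO/XOX/.XO*, (2,0):-1/OXO/X.X/OXO
[OXO/XOX/.XO] X move#6: (2,0):+1/OXO/XOX/XXO*
[OXO/XOX/XXO] end (terminal -1, O#7); searched .../..X/.XO to 6

value(.../..X/.XO, O) = -1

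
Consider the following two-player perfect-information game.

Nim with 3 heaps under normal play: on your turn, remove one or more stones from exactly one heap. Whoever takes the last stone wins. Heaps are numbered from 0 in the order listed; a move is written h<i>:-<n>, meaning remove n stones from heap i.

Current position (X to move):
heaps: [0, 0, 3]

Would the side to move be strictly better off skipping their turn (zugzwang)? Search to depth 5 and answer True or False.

[(0,0,3)] X move#1: h2:-1:-1/(0,0,2), h2:-2:-1/(0,0,1), h2:-3:+1/(0,0,0)*
[(0,0,0)] end (terminal -1, O#2); searched (0,0,3) to 5
if X skipped the turn, O would face:
~ [(0,0,3)] O move#1: h2:-1:-1/(0,0,2), h2:-2:-1/(0,0,1), h2:-3:+1/(0,0,0)*
~ [(0,0,0)] end (terminal -1, X#2); searched (0,0,3) to 5
compare (X): move=+1 vs pass=-1

zugzwang((0,0,3), X) = False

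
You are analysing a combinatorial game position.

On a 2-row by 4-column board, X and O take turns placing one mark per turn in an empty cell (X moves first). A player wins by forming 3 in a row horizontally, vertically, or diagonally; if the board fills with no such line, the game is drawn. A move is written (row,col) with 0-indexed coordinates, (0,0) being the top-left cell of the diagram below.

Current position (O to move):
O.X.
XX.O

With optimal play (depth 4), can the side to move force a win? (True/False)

p1 O@[O.X./XX.O]: (0,1)[OOX./XX.O]-1 (0,3)[O.XO/XX.O]-1 (1,2)[O.X./XXOO]+0*
p2 X@[O.X./XXOO]: (0,1)[OXX./XXOO]+0* (0,3)[O.XX/XXOO]+0
p3 O@[OXX./XXOO]: (0,3)[OXXO/XXOO]+0*
p4 X@[OXXO/XXOO] terminal +0; root [O.X./XX.O] d4

O winning at [O.X./XX.O]: False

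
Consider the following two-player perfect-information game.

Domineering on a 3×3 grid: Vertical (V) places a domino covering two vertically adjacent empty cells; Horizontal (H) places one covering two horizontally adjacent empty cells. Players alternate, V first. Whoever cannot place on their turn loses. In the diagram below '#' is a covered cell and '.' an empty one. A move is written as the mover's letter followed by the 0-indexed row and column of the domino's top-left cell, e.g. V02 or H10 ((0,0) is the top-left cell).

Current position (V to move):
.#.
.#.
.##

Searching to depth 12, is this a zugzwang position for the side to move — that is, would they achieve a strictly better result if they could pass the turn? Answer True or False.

[.#./.#./.##] V move#1: V00:+1/##./##./.##*, V02:+1/.##/.##/.##, V10:+1/.#./##./###
[##./##./.##] end (terminal -1, H#2); searched .#./.#./.## to 12
suppose V passes — search the same position with H to move:
pass> [.#./.#./.##] end (terminal -1, H#1); searched .#./.#./.## to 12
for V: play +1, pass +1

zugzwang(.#./.#./.##, V) = False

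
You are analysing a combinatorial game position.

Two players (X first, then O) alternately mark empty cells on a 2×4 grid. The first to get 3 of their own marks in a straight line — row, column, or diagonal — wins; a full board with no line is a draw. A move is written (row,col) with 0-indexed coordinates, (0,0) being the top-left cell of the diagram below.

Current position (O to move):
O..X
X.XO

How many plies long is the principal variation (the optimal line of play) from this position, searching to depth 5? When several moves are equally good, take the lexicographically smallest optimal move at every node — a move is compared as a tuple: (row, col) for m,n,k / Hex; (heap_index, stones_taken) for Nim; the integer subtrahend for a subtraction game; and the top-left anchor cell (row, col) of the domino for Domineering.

PV length from [O..X/X.XO]: 3 plies

ply 1, O at O..X/X.XO | (0,1)=-1→OO.X/X.XO; (0,2)=-1→O.OX/X.XO; (1,1)=+0→O..X/XOXO*
ply 2, X at O..X/XOXO | (0,1)=+0→OX.X/XOXO*; (0,2)=+0→O.XX/XOXO
ply 3, O at OX.X/XOXO | (0,2)=+0→OXOX/XOXO*
ply 4: OXOX/XOXO is terminal +0 (X); from O..X/X.XO depth 5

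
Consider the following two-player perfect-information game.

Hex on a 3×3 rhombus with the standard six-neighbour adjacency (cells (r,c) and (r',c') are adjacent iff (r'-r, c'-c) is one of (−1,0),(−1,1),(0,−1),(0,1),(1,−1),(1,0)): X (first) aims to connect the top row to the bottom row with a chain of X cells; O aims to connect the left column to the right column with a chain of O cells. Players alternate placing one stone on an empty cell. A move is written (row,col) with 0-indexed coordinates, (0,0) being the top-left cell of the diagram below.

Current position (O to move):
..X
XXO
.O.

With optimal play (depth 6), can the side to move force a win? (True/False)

O winning at [..X/XXO/.O.]: True

ply 1, O at ..X/XXO/.O. | (0,0)=-1→O.X/XXO/.O.; (0,1)=-1→.OX/XXO/.O.; (2,0)=+1→..X/XXO/OO.*; (2,2)=-1→..X/XXO/.OO
ply 2: ..X/XXO/OO. is terminal -1 (X); from ..X/XXO/.O. depth 6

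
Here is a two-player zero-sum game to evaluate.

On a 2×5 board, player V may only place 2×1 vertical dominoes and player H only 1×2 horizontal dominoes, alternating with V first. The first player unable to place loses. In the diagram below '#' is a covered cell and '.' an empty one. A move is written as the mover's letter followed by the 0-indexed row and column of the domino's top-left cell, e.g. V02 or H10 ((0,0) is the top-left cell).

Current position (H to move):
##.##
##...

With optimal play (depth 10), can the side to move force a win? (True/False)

H winning at [##.##/##...]: True

ply 1, H at ##.##/##... | H12=+1→##.##/####.*; H13=-1→##.##/##.##
ply 2: ##.##/####. is terminal -1 (V); from ##.##/##... depth 10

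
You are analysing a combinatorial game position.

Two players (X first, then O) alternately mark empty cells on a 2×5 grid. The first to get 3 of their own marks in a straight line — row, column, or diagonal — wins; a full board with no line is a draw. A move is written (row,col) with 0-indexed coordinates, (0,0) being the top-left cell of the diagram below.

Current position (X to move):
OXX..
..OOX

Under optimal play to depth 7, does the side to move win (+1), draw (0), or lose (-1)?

value(OXX../..OOX, X) = +1

p1 X@[OXX../..OOX]: (0,3)[OXXX./..OOX]+1* (0,4)[OXX.X/..OOX]-1 (1,0)[OXX../X.OOX]-1 (1,1)[OXX../.XOOX]+0
p2 O@[OXXX./..OOX] terminal -1; root [OXX../..OOX] d7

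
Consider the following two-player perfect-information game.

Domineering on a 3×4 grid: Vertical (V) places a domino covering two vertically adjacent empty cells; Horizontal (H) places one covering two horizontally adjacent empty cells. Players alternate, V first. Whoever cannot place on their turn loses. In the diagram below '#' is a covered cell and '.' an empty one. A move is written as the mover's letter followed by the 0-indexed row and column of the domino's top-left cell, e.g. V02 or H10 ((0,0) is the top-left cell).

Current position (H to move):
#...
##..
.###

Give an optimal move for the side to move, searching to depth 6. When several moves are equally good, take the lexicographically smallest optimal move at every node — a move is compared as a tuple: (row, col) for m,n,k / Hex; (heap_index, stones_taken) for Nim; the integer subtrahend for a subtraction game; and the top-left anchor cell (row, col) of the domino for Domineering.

H's best at [#.../##../.###]: H02

[#.../##../.###] H move#1: H01:-1/###./##../.###, H02:+1/#.##/##../.###*, H12:+1/#.../####/.###
[#.##/##../.###] end (terminal -1, V#2); searched #.../##../.### to 6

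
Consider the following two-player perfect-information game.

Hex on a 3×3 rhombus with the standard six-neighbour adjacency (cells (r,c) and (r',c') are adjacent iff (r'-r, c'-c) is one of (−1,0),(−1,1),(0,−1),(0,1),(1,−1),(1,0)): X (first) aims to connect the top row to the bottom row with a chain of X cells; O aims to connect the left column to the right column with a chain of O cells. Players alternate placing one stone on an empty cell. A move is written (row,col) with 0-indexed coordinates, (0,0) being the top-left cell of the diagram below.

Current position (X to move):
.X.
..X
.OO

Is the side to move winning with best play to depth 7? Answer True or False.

ply 1, X at .X./..X/.OO | (0,0)=-1→XX./..X/.OO; (0,2)=-1→.XX/..X/.OO; (1,0)=-1→.X./X.X/.OO; (1,1)=-1→.X./.XX/.OO; (2,0)=+1→.X./..X/XOO*
ply 2, O at .X./..X/XOO | (0,0)=-1→OX./..X/XOO*; (0,2)=-1→.XO/..X/XOO; (1,0)=-1→.X./O.X/XOO; (1,1)=-1→.X./.OX/XOO
ply 3, X at OX./..X/XOO | (0,2)=+1→OXX/..X/XOO*; (1,0)=+1→OX./X.X/XOO; (1,1)=+1→OX./.XX/XOO
ply 4, O at OXX/..X/XOO | (1,0)=-1→OXX/O.X/XOO*; (1,1)=-1→OXX/.OX/XOO
ply 5, X at OXX/O.X/XOO | (1,1)=+1→OXX/OXX/XOO*
ply 6: OXX/OXX/XOO is terminal -1 (O); from .X./..X/.OO depth 7

X winning at [.X./..X/.OO]: True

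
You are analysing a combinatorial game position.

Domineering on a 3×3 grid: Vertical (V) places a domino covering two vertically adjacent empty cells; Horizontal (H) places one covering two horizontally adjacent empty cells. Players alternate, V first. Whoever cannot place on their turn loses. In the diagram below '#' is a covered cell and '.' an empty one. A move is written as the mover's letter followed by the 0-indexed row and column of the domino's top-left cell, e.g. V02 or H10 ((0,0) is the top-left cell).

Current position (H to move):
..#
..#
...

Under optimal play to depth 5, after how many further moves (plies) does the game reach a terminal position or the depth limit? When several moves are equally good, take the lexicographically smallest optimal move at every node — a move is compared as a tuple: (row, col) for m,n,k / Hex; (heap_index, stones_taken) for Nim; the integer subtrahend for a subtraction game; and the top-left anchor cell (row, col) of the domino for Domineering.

PV length from [..#/..#/...]: 1 ply

p1 H@[..#/..#/...]: H00[###/..#/...]-1 H10[..#/###/...]+1* H20[..#/..#/##.]-1 H21[..#/..#/.##]-1
p2 V@[..#/###/...] terminal -1; root [..#/..#/...] d5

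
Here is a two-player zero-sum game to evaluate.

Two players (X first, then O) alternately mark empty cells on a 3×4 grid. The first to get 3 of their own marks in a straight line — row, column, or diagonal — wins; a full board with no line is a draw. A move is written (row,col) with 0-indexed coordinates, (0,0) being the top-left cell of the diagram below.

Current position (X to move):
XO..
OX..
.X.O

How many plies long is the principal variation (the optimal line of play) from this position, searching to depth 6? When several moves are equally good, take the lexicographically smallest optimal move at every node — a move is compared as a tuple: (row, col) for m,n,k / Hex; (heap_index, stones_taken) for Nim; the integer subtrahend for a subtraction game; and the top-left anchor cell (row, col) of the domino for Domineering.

PV length from [XO../OX../.X.O]: 3 plies

[XO../OX../.X.O] X move#1: (0,2):-1/XOX./OX../.X.O, (0,3):-1/XO.X/OX../.X.O, (1,2):+1/XO../OXX./.X.O*, (1,3):-1/XO../OX.X/.X.O, (2,0):-1/XO../OX../XX.O, (2,2):+1/XO../OX../.XXO
[XO../OXX./.X.O] O move#2: (0,2):-1/XOO./OXX./.X.O*, (0,3):-1/XO.O/OXX./.X.O, (1,3):-1/XO../OXXO/.X.O, (2,0):-1/XO../OXX./OX.O, (2,2):-1/XO../OXX./.XOO
[XOO./OXX./.X.O] X move#3: (0,3):+1/XOOX/OXX./.X.O*, (1,3):+1/XOO./OXXX/.X.O, (2,0):-1/XOO./OXX./XX.O, (2,2):+1/XOO./OXX./.XXO
[XOOX/OXX./.X.O] end (terminal -1, O#4); searched XO../OX../.X.O to 6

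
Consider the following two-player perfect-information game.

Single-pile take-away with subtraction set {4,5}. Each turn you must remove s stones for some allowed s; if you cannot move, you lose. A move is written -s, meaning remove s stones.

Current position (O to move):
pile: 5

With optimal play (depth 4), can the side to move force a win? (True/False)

ply 1, O at 5 | -4=+1→1*; -5=+1→0
ply 2: 1 is terminal -1 (X); from 5 depth 4

O winning at [5]: True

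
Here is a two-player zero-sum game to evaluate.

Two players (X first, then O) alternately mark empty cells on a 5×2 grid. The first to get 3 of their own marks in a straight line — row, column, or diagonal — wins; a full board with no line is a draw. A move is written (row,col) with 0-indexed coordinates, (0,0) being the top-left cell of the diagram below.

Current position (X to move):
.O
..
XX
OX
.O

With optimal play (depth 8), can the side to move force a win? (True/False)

[.O/../XX/OX/.O] X move#1: (0,0):+1/XO/../XX/OX/.O*, (1,0):+1/.O/X./XX/OX/.O, (1,1):+1/.O/.X/XX/OX/.O, (4,0):+0/.O/../XX/OX/XO
[XO/../XX/OX/.O] O move#2: (1,0):-1/XO/O./XX/OX/.O*, (1,1):-1/XO/.O/XX/OX/.O, (4,0):-1/XO/../XX/OX/OO
[XO/O./XX/OX/.O] X move#3: (1,1):+1/XO/OX/XX/OX/.O*, (4,0):+0/XO/O./XX/OX/XO
[XO/OX/XX/OX/.O] end (terminal -1, O#4); searched .O/../XX/OX/.O to 8

X winning at [.O/../XX/OX/.O]: True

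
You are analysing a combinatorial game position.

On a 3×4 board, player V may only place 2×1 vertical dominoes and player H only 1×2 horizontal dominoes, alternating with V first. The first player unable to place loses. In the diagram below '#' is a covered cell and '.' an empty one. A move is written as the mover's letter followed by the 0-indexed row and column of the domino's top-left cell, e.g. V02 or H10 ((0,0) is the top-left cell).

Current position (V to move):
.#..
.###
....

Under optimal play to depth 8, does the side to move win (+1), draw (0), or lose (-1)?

p1 V@[.#../.###/....]: V00[##../####/....]-1* V10[.#../####/#...]-1
p2 H@[##../####/....]: H02[####/####/....]+1* H20[##../####/##..]+1 H21[##../####/.##.]+1 H22[##../####/..##]+1
p3 V@[####/####/....] terminal -1; root [.#../.###/....] d8

value(.#../.###/...., V) = -1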